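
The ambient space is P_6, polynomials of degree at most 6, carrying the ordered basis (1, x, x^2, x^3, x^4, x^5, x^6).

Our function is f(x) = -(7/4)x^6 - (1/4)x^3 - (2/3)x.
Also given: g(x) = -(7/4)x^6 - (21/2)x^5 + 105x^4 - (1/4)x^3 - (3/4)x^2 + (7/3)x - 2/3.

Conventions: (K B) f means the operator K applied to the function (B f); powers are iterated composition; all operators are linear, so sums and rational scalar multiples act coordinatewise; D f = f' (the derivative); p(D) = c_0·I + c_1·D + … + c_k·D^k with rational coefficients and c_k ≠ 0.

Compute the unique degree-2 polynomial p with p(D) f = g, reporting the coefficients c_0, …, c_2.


p(D) = I + D − 2·D^2, i.e. c_0 = 1, c_1 = 1, c_2 = -2

D^0 f = -(7/4)x^6 - (1/4)x^3 - (2/3)x
D^1 f = -(21/2)x^5 - (3/4)x^2 - 2/3
D^2 f = -(105/2)x^4 - (3/2)x
matching coefficients of g against c_0 f + c_1 Df + … from the top degree down determines the c_i
solution: c_0 = 1, c_1 = 1, c_2 = -2


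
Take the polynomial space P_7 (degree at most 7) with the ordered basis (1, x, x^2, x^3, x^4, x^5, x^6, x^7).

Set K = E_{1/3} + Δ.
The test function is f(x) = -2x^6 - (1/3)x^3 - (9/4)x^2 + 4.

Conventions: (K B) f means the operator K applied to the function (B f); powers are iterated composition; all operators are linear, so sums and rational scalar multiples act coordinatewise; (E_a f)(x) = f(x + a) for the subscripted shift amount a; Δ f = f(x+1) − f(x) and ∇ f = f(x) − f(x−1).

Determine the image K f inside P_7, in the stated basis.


g(x) = -2x^6 - 16x^5 - (100/3)x^4 - (1129/27)x^3 - (3667/108)x^2 - (1552/81)x - 1237/1458

E_{1/3} f = -2x^6 - 4x^5 - (10/3)x^4 - (49/27)x^3 - (319/108)x^2 - (269/162)x + 10891/2916
Δ f = -12x^5 - 30x^4 - 40x^3 - 31x^2 - (35/2)x - 55/12
(E_{1/3} + Δ) f = -2x^6 - 16x^5 - (100/3)x^4 - (1129/27)x^3 - (3667/108)x^2 - (1552/81)x - 1237/1458


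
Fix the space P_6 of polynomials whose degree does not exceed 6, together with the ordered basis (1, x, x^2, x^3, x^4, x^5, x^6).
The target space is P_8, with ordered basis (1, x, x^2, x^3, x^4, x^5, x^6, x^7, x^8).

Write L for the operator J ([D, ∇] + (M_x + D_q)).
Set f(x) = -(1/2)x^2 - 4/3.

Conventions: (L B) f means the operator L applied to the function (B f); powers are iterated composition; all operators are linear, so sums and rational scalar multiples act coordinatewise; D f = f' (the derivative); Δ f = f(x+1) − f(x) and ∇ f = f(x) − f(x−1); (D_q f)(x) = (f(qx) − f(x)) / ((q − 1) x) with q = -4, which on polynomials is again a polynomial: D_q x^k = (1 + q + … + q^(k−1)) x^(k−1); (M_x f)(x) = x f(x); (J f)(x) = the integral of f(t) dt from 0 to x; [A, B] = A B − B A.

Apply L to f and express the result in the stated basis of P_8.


the result is g(x) = -(1/8)x^4 + (1/12)x^2

∇ f = -x + 1/2
D ∇ f = -1
D f = -x
∇ D f = -1
[D, ∇] f = 0
M_x f = -(1/2)x^3 - (4/3)x
D_q f = (3/2)x
(M_x + D_q) f = -(1/2)x^3 + (1/6)x
([D, ∇] + (M_x + D_q)) f = -(1/2)x^3 + (1/6)x
J ([D, ∇] + (M_x + D_q)) f = -(1/8)x^4 + (1/12)x^2


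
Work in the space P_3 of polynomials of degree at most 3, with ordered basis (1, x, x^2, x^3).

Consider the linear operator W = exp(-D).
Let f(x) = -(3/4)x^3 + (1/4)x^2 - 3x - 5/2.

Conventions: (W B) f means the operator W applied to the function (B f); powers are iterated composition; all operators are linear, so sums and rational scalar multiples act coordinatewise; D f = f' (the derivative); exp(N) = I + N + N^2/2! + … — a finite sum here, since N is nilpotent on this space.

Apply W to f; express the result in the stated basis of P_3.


the image equals g(x) = -(3/4)x^3 + (5/2)x^2 - (23/4)x + 3/2

order-1 term: (9/4)x^2 - (1/2)x + 3
order-2 term: -(9/4)x + 1/4
order-3 term: 3/4
the series for exp(-D) f terminates at order 3
exp(-D) f = -(3/4)x^3 + (5/2)x^2 - (23/4)x + 3/2


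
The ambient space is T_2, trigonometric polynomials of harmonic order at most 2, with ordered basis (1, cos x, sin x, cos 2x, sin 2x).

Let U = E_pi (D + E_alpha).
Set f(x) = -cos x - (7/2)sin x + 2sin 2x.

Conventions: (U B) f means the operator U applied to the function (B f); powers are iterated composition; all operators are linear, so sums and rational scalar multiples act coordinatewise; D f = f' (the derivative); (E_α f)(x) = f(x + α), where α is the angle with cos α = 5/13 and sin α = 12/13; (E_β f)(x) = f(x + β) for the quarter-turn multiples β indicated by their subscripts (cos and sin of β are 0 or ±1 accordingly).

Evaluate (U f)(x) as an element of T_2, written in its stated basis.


D f = -(7/2)cos x + sin x + 4cos 2x
E_alpha f = -(47/13)cos x - (11/26)sin x + (240/169)cos 2x - (238/169)sin 2x
(D + E_alpha) f = -(185/26)cos x + (15/26)sin x + (916/169)cos 2x - (238/169)sin 2x
E_pi (D + E_alpha) f = (185/26)cos x - (15/26)sin x + (916/169)cos 2x - (238/169)sin 2x

the result is g(x) = (185/26)cos x - (15/26)sin x + (916/169)cos 2x - (238/169)sin 2x


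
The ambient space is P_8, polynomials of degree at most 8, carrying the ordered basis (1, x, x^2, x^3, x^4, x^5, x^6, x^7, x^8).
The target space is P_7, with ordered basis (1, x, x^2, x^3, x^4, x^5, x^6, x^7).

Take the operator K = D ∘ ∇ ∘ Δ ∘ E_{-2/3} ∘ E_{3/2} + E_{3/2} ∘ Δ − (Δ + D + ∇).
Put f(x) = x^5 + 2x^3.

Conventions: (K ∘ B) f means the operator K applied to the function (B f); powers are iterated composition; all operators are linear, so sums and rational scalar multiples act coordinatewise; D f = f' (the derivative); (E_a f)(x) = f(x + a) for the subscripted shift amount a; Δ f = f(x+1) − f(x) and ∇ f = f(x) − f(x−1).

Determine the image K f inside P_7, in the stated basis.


g(x) = -10x^4 + 40x^3 + (301/2)x^2 + 294x + 8267/48

E_{3/2} f = x^5 + (15/2)x^4 + (49/2)x^3 + (171/4)x^2 + (621/16)x + 459/32
E_{-2/3} E_{3/2} f = x^5 + (25/6)x^4 + (161/18)x^3 + (1165/108)x^2 + (8525/1296)x + 12125/7776
Δ E_{-2/3} E_{3/2} f = 5x^4 + (80/3)x^3 + (371/6)x^2 + (1892/27)x + 40793/1296
∇ (Δ ∘ E_{-2/3} ∘ E_{3/2}) f = 20x^3 + 50x^2 + (191/3)x + 1615/54
D ∇ (Δ ∘ E_{-2/3} ∘ E_{3/2}) f = 60x^2 + 100x + 191/3
Δ f = 5x^4 + 10x^3 + 16x^2 + 11x + 3
E_{3/2} Δ f = 5x^4 + 40x^3 + (257/2)x^2 + 194x + 1833/16
Δ f = 5x^4 + 10x^3 + 16x^2 + 11x + 3
D f = 5x^4 + 6x^2
∇ f = 5x^4 - 10x^3 + 16x^2 - 11x + 3
(Δ + D + ∇) f = 15x^4 + 38x^2 + 6
(-(Δ + D + ∇)) f = -15x^4 - 38x^2 - 6
(D ∘ ∇ ∘ Δ ∘ E_{-2/3} ∘ E_{3/2} + E_{3/2} ∘ Δ − (Δ + D + ∇)) f = -10x^4 + 40x^3 + (301/2)x^2 + 294x + 8267/48


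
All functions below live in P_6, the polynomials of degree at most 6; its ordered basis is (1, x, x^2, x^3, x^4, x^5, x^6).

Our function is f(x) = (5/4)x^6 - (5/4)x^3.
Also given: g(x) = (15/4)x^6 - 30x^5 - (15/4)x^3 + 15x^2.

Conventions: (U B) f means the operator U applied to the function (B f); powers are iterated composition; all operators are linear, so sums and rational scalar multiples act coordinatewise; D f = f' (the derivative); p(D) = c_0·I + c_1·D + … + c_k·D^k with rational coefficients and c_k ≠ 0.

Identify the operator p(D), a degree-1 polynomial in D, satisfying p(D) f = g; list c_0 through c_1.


p(D) = 3·I − 4·D, i.e. c_0 = 3, c_1 = -4

D^0 f = (5/4)x^6 - (5/4)x^3
D^1 f = (15/2)x^5 - (15/4)x^2
matching coefficients of g against c_0 f + c_1 Df + … from the top degree down determines the c_i
solution: c_0 = 3, c_1 = -4


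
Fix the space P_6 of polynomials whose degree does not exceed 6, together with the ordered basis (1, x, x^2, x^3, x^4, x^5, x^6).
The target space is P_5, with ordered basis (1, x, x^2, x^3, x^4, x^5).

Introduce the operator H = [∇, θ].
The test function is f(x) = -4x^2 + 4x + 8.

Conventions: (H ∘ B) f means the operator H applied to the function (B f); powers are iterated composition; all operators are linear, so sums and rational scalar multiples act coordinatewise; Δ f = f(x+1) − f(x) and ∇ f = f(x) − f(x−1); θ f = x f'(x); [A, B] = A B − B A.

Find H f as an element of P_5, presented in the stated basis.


g(x) = -8x + 12

θ f = -8x^2 + 4x
∇ θ f = -16x + 12
∇ f = -8x + 8
θ ∇ f = -8x
[∇, θ] f = -8x + 12


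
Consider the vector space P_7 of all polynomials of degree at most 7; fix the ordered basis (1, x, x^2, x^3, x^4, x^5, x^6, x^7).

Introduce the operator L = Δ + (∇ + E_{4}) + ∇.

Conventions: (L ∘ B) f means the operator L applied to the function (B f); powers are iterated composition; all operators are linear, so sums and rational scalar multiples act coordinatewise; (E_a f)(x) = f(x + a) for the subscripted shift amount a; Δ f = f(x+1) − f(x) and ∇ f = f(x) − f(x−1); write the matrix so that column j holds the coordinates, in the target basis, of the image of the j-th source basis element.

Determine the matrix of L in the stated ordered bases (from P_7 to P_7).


the matrix is [[1, 7, 15, 67, 255, 1027, 4095, 16387]; [0, 1, 14, 45, 268, 1275, 6162, 28665]; [0, 0, 1, 21, 90, 670, 3825, 21567]; [0, 0, 0, 1, 28, 150, 1340, 8925]; [0, 0, 0, 0, 1, 35, 225, 2345]; [0, 0, 0, 0, 0, 1, 42, 315]; [0, 0, 0, 0, 0, 0, 1, 49]; [0, 0, 0, 0, 0, 0, 0, 1]] (rows listed top to bottom)

image of 1: 1
image of x: x + 7
image of x^2: x^2 + 14x + 15
image of x^3: x^3 + 21x^2 + 45x + 67
image of x^4: x^4 + 28x^3 + 90x^2 + 268x + 255
image of x^5: x^5 + 35x^4 + 150x^3 + 670x^2 + 1275x + 1027
image of x^6: x^6 + 42x^5 + 225x^4 + 1340x^3 + 3825x^2 + 6162x + 4095
image of x^7: x^7 + 49x^6 + 315x^5 + 2345x^4 + 8925x^3 + 21567x^2 + 28665x + 16387
each image's coordinates form column j of the matrix


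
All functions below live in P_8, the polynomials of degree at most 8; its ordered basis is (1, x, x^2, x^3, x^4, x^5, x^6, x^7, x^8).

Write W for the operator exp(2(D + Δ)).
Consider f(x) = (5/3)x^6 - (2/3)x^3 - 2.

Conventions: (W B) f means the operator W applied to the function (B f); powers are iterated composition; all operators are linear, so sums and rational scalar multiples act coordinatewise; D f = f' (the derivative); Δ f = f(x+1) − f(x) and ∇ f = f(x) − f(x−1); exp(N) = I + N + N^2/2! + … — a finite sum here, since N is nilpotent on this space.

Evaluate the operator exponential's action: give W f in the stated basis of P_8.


order-1 term: 40x^5 + 50x^4 + (200/3)x^3 + 42x^2 + 16x + 2
order-2 term: 400x^4 + 800x^3 + 1100x^2 + 768x + 692/3
order-3 term: (6400/3)x^3 + 4800x^2 + 5600x + 7672/3
order-4 term: 6400x^2 + 12800x + 27200/3
order-5 term: 10240x + 12800
order-6 term: 20480/3
the series for exp(2(D + Δ)) f terminates at order 6
exp(2(D + Δ)) f = (5/3)x^6 + 40x^5 + 450x^4 + (8998/3)x^3 + 12342x^2 + 29424x + 94444/3

g(x) = (5/3)x^6 + 40x^5 + 450x^4 + (8998/3)x^3 + 12342x^2 + 29424x + 94444/3


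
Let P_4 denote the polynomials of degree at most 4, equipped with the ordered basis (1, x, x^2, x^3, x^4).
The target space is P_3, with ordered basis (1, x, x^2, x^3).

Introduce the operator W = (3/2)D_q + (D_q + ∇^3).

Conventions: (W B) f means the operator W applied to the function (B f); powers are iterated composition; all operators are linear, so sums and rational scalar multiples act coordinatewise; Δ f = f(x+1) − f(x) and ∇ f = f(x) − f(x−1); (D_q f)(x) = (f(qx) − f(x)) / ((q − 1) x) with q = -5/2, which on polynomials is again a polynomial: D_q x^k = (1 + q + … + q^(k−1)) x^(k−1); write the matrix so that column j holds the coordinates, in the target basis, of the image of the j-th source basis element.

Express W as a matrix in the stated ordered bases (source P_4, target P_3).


the matrix is [[0, 5/2, 0, 6, -36]; [0, 0, -15/4, 0, 24]; [0, 0, 0, 95/8, 0]; [0, 0, 0, 0, -435/16]] (rows listed top to bottom)

image of 1: 0
image of x: 5/2
image of x^2: -(15/4)x
image of x^3: (95/8)x^2 + 6
image of x^4: -(435/16)x^3 + 24x - 36
each image's coordinates form column j of the matrix


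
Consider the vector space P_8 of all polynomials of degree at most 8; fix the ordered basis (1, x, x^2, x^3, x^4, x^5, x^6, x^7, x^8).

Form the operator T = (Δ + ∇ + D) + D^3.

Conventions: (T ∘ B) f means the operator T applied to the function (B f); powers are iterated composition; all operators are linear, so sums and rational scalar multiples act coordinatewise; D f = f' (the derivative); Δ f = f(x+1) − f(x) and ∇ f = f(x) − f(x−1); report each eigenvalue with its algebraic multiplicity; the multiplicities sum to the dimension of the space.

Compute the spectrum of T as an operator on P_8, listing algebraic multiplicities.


image of 1: 0
image of x: 3
image of x^2: 6x
image of x^3: 9x^2 + 8
image of x^4: 12x^3 + 32x
image of x^5: 15x^4 + 80x^2 + 2
image of x^6: 18x^5 + 160x^3 + 12x
image of x^7: 21x^6 + 280x^4 + 42x^2 + 2
image of x^8: 24x^7 + 448x^5 + 112x^3 + 16x
the matrix is upper triangular; its diagonal is (0, 0, 0, 0, 0, 0, 0, 0, 0)
for a triangular matrix the eigenvalues are the diagonal entries, with algebraic multiplicity their repetition count

λ = 0 (multiplicity 9)


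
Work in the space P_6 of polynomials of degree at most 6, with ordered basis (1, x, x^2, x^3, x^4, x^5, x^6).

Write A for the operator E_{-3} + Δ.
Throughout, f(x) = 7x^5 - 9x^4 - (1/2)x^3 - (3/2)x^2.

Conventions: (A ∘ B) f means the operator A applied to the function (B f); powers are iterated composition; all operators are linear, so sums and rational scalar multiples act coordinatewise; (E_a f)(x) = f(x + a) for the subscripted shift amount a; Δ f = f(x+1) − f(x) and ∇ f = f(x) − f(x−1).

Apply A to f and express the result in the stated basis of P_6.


g(x) = 7x^5 - 79x^4 + (1543/2)x^3 - (4717/2)x^2 + 3797x - 2434

E_{-3} f = 7x^5 - 114x^4 + (1475/2)x^3 - 2373x^2 + (7605/2)x - 2430
Δ f = 35x^4 + 34x^3 + (29/2)x^2 - (11/2)x - 4
(E_{-3} + Δ) f = 7x^5 - 79x^4 + (1543/2)x^3 - (4717/2)x^2 + 3797x - 2434


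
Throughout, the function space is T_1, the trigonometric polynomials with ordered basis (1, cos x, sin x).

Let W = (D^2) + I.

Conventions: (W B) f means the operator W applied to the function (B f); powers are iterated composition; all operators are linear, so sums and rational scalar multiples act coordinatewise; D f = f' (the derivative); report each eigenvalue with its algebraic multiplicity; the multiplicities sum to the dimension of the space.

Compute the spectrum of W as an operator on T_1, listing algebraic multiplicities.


image of 1: 1
image of cos x: 0
image of sin x: 0
the matrix is diagonal; its diagonal is (1, 0, 0)
for a triangular matrix the eigenvalues are the diagonal entries, with algebraic multiplicity their repetition count

λ = 0 (multiplicity 2), λ = 1 (multiplicity 1)


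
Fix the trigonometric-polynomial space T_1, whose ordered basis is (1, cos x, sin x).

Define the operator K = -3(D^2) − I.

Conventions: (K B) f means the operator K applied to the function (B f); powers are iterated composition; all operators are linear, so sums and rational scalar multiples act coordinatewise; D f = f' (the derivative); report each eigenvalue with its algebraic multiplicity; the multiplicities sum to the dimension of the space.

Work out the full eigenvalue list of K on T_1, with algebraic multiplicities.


λ = -1 (multiplicity 1), λ = 2 (multiplicity 2)

image of 1: -1
image of cos x: 2cos x
image of sin x: 2sin x
the matrix is diagonal; its diagonal is (-1, 2, 2)
for a triangular matrix the eigenvalues are the diagonal entries, with algebraic multiplicity their repetition count


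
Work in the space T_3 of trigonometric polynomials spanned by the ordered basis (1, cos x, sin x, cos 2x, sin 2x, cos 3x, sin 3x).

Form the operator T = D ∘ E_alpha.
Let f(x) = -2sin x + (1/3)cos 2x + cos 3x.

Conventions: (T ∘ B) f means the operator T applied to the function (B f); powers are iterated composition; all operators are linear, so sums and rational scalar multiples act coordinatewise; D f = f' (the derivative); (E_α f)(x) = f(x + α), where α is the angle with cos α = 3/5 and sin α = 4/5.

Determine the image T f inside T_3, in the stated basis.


E_alpha f = -(8/5)cos x - (6/5)sin x - (7/75)cos 2x - (8/25)sin 2x - (117/125)cos 3x - (44/125)sin 3x
D E_alpha f = -(6/5)cos x + (8/5)sin x - (16/25)cos 2x + (14/75)sin 2x - (132/125)cos 3x + (351/125)sin 3x

g(x) = -(6/5)cos x + (8/5)sin x - (16/25)cos 2x + (14/75)sin 2x - (132/125)cos 3x + (351/125)sin 3x


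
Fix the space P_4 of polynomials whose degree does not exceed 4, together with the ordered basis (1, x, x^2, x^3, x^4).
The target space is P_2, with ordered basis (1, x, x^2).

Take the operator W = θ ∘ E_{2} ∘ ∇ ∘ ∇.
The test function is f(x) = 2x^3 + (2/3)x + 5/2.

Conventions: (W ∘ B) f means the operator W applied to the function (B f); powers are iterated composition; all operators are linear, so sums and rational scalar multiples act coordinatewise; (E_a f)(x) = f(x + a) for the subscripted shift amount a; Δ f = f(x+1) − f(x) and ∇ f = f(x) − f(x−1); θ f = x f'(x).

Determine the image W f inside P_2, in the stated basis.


the image equals g(x) = 12x

∇ f = 6x^2 - 6x + 8/3
∇ ∇ f = 12x - 12
E_{2} ∇ ∇ f = 12x + 12
θ E_{2} ∇ ∇ f = 12x


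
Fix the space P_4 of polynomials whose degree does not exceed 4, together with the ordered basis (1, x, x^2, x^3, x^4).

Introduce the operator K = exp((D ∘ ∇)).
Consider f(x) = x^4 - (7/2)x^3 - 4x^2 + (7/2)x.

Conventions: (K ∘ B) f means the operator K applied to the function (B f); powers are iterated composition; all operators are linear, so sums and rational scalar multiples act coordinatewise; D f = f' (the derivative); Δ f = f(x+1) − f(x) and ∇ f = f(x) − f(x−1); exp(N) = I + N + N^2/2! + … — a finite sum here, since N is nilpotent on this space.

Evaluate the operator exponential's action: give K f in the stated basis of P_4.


order-1 term: 12x^2 - 33x + 13/2
order-2 term: 12
the series for exp((D ∘ ∇)) f terminates at order 2
exp((D ∘ ∇)) f = x^4 - (7/2)x^3 + 8x^2 - (59/2)x + 37/2

the image equals g(x) = x^4 - (7/2)x^3 + 8x^2 - (59/2)x + 37/2


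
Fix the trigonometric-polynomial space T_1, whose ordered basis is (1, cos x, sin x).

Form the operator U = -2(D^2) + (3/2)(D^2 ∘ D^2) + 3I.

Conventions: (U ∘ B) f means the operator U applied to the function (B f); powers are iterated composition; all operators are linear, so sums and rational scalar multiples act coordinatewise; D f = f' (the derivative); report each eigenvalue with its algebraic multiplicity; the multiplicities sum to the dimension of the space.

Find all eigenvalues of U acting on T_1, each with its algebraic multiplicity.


λ = 3 (multiplicity 1), λ = 13/2 (multiplicity 2)

image of 1: 3
image of cos x: (13/2)cos x
image of sin x: (13/2)sin x
the matrix is diagonal; its diagonal is (3, 13/2, 13/2)
for a triangular matrix the eigenvalues are the diagonal entries, with algebraic multiplicity their repetition count


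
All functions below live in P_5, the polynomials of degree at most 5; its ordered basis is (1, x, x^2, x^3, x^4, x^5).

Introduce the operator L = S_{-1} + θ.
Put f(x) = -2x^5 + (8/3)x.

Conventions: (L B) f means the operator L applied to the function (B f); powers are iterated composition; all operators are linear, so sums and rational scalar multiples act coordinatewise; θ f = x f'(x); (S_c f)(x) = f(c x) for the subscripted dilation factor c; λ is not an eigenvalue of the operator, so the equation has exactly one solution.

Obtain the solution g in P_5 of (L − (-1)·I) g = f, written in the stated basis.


write g with unknown coordinates in the stated basis and equate coefficients in (L − (-1)·I) g = f
solving from the highest basis element down gives g = -(2/5)x^5 + (8/3)x
check: L g = -(8/5)x^5
so L g − (-1)·g = -2x^5 + (8/3)x = f ✓

the result is g(x) = -(2/5)x^5 + (8/3)x


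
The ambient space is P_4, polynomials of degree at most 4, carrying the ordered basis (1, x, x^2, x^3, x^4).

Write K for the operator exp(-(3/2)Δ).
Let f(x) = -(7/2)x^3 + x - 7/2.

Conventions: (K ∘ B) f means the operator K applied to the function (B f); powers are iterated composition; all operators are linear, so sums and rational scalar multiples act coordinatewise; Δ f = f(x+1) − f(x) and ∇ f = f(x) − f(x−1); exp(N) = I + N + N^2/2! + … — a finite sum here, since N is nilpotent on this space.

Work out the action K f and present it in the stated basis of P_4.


order-1 term: (63/4)x^2 + (63/4)x + 15/4
order-2 term: -(189/8)x - 189/8
order-3 term: 189/16
the series for exp(-(3/2)Δ) f terminates at order 3
exp(-(3/2)Δ) f = -(7/2)x^3 + (63/4)x^2 - (55/8)x - 185/16

the image equals g(x) = -(7/2)x^3 + (63/4)x^2 - (55/8)x - 185/16


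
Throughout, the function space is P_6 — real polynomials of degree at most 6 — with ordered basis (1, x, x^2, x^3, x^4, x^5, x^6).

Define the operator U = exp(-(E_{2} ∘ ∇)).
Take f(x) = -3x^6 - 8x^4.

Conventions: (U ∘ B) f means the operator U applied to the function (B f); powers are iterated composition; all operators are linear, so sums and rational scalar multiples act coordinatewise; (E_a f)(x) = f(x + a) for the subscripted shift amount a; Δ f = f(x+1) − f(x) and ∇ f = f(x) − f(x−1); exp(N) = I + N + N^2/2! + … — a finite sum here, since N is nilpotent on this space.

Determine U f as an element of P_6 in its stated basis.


the image equals g(x) = -3x^6 + 18x^5 + 82x^4 - 28x^3 - 939x^2 - 1436x + 119

order-1 term: 18x^5 + 135x^4 + 452x^3 + 819x^2 + 782x + 309
order-2 term: -45x^4 - 540x^3 - 2523x^2 - 5418x - 4493
order-3 term: 60x^3 + 810x^2 + 3722x + 5814
order-4 term: -45x^2 - 540x - 1643
order-5 term: 18x + 135
order-6 term: -3
the series for exp(-(E_{2} ∘ ∇)) f terminates at order 6
exp(-(E_{2} ∘ ∇)) f = -3x^6 + 18x^5 + 82x^4 - 28x^3 - 939x^2 - 1436x + 119


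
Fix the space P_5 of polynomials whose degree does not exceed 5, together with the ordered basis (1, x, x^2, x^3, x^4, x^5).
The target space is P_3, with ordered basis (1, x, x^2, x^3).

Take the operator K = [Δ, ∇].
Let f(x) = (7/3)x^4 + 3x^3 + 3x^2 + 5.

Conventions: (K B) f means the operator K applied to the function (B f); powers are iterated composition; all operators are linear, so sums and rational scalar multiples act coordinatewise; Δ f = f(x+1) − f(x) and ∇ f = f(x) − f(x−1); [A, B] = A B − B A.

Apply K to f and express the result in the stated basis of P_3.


g(x) = 0

∇ f = (28/3)x^3 - 5x^2 + (19/3)x - 7/3
Δ ∇ f = 28x^2 + 18x + 32/3
Δ f = (28/3)x^3 + 23x^2 + (73/3)x + 25/3
∇ Δ f = 28x^2 + 18x + 32/3
[Δ, ∇] f = 0


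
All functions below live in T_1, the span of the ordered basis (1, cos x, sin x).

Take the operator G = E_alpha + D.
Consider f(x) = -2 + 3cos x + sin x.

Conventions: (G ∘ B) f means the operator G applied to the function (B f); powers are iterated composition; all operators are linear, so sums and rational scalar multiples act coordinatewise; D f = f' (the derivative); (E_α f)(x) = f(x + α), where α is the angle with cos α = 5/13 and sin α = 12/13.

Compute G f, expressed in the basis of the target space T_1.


E_alpha f = -2 + (27/13)cos x - (31/13)sin x
D f = cos x - 3sin x
(E_alpha + D) f = -2 + (40/13)cos x - (70/13)sin x

the result is g(x) = -2 + (40/13)cos x - (70/13)sin x


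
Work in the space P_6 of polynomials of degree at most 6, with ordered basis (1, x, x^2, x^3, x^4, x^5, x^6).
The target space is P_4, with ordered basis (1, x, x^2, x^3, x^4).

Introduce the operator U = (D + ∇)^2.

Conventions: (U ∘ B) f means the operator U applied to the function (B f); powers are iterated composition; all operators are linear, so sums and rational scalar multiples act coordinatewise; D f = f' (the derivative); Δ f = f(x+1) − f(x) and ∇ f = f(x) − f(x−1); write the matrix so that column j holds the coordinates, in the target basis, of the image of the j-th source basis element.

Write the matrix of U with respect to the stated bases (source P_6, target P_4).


image of 1: 0
image of x: 0
image of x^2: 8
image of x^3: 24x - 12
image of x^4: 48x^2 - 48x + 22
image of x^5: 80x^3 - 120x^2 + 110x - 40
image of x^6: 120x^4 - 240x^3 + 330x^2 - 240x + 74
each image's coordinates form column j of the matrix

the matrix is [[0, 0, 8, -12, 22, -40, 74]; [0, 0, 0, 24, -48, 110, -240]; [0, 0, 0, 0, 48, -120, 330]; [0, 0, 0, 0, 0, 80, -240]; [0, 0, 0, 0, 0, 0, 120]] (rows listed top to bottom)


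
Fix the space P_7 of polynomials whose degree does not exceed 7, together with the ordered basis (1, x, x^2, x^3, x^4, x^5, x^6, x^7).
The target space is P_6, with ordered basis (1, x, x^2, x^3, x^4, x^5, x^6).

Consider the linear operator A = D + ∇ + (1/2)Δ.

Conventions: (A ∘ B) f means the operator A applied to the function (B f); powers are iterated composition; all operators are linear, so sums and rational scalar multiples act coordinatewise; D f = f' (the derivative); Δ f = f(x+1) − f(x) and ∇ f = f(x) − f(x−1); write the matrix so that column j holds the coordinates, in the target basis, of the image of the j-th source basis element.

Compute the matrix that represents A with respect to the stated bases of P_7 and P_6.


the matrix is [[0, 5/2, -1/2, 3/2, -1/2, 3/2, -1/2, 3/2]; [0, 0, 5, -3/2, 6, -5/2, 9, -7/2]; [0, 0, 0, 15/2, -3, 15, -15/2, 63/2]; [0, 0, 0, 0, 10, -5, 30, -35/2]; [0, 0, 0, 0, 0, 25/2, -15/2, 105/2]; [0, 0, 0, 0, 0, 0, 15, -21/2]; [0, 0, 0, 0, 0, 0, 0, 35/2]] (rows listed top to bottom)

image of 1: 0
image of x: 5/2
image of x^2: 5x - 1/2
image of x^3: (15/2)x^2 - (3/2)x + 3/2
image of x^4: 10x^3 - 3x^2 + 6x - 1/2
image of x^5: (25/2)x^4 - 5x^3 + 15x^2 - (5/2)x + 3/2
image of x^6: 15x^5 - (15/2)x^4 + 30x^3 - (15/2)x^2 + 9x - 1/2
image of x^7: (35/2)x^6 - (21/2)x^5 + (105/2)x^4 - (35/2)x^3 + (63/2)x^2 - (7/2)x + 3/2
each image's coordinates form column j of the matrix


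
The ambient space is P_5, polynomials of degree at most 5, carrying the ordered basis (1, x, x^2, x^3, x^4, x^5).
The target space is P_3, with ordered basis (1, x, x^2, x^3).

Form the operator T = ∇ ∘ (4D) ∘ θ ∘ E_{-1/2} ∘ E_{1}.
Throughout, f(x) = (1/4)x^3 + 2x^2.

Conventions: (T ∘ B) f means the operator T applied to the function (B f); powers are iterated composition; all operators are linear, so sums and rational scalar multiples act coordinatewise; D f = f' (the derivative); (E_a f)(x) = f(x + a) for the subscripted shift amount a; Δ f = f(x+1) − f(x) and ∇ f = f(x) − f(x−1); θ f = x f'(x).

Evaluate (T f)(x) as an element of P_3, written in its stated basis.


E_{1} f = (1/4)x^3 + (11/4)x^2 + (19/4)x + 9/4
E_{-1/2} E_{1} f = (1/4)x^3 + (19/8)x^2 + (35/16)x + 17/32
θ E_{-1/2} E_{1} f = (3/4)x^3 + (19/4)x^2 + (35/16)x
D (θ ∘ E_{-1/2} ∘ E_{1}) f = (9/4)x^2 + (19/2)x + 35/16
(4D) (θ ∘ E_{-1/2} ∘ E_{1}) f = 9x^2 + 38x + 35/4
∇ (4D) (θ ∘ E_{-1/2} ∘ E_{1}) f = 18x + 29

the image equals g(x) = 18x + 29


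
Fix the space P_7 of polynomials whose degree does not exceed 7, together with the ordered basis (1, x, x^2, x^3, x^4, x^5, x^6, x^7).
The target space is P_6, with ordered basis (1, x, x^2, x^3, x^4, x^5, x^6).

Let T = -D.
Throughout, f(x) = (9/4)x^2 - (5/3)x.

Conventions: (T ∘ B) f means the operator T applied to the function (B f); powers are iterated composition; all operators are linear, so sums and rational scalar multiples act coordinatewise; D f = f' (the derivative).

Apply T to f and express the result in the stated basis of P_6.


D f = (9/2)x - 5/3
(-D) f = -(9/2)x + 5/3

g(x) = -(9/2)x + 5/3


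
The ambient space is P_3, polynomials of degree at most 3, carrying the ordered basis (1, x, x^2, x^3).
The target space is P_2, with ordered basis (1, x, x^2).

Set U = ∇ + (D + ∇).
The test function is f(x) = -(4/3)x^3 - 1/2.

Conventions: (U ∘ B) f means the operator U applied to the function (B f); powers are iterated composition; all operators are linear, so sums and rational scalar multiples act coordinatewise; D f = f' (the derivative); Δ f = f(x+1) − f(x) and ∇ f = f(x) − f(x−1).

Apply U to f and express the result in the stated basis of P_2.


g(x) = -12x^2 + 8x - 8/3

∇ f = -4x^2 + 4x - 4/3
D f = -4x^2
∇ f = -4x^2 + 4x - 4/3
(D + ∇) f = -8x^2 + 4x - 4/3
(∇ + (D + ∇)) f = -12x^2 + 8x - 8/3


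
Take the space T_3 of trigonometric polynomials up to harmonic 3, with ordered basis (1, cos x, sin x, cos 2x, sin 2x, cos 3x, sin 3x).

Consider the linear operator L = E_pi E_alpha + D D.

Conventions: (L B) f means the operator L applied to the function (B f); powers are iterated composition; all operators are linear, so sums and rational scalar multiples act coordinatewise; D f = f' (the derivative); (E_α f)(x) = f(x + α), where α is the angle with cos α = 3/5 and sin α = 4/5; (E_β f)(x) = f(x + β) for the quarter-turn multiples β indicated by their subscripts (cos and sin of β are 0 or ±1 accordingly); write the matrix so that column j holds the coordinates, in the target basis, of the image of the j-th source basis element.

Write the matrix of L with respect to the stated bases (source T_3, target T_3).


the matrix is [[1, 0, 0, 0, 0, 0, 0]; [0, -8/5, -4/5, 0, 0, 0, 0]; [0, 4/5, -8/5, 0, 0, 0, 0]; [0, 0, 0, -107/25, 24/25, 0, 0]; [0, 0, 0, -24/25, -107/25, 0, 0]; [0, 0, 0, 0, 0, -1008/125, -44/125]; [0, 0, 0, 0, 0, 44/125, -1008/125]] (rows listed top to bottom)

image of 1: 1
image of cos x: -(8/5)cos x + (4/5)sin x
image of sin x: -(4/5)cos x - (8/5)sin x
image of cos 2x: -(107/25)cos 2x - (24/25)sin 2x
image of sin 2x: (24/25)cos 2x - (107/25)sin 2x
image of cos 3x: -(1008/125)cos 3x + (44/125)sin 3x
image of sin 3x: -(44/125)cos 3x - (1008/125)sin 3x
each image's coordinates form column j of the matrix


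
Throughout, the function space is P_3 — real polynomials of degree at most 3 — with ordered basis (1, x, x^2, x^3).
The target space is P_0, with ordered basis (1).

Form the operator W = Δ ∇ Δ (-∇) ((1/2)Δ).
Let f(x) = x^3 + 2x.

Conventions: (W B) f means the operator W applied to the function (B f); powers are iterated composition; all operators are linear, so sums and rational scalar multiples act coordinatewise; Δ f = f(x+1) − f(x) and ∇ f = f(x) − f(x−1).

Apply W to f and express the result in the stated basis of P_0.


the image equals g(x) = 0

Δ f = 3x^2 + 3x + 3
((1/2)Δ) f = (3/2)x^2 + (3/2)x + 3/2
∇ ((1/2)Δ) f = 3x
(-∇) ((1/2)Δ) f = -3x
Δ (-∇) ((1/2)Δ) f = -3
∇ Δ (-∇) ((1/2)Δ) f = 0
Δ (∇ Δ (-∇)) ((1/2)Δ) f = 0


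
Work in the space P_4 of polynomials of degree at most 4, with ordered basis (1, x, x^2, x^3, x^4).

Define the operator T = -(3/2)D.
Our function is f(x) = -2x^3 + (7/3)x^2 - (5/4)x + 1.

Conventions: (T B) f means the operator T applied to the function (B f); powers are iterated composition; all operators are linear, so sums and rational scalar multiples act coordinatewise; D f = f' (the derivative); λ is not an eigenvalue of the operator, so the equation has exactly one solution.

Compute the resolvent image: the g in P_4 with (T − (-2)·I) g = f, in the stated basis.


write g with unknown coordinates in the stated basis and equate coefficients in (T − (-2)·I) g = f
solving from the highest basis element down gives g = -x^3 - (13/12)x^2 - (9/4)x - 19/16
check: T g = (9/2)x^2 + (13/4)x + 27/8
so T g − (-2)·g = -2x^3 + (7/3)x^2 - (5/4)x + 1 = f ✓

g(x) = -x^3 - (13/12)x^2 - (9/4)x - 19/16


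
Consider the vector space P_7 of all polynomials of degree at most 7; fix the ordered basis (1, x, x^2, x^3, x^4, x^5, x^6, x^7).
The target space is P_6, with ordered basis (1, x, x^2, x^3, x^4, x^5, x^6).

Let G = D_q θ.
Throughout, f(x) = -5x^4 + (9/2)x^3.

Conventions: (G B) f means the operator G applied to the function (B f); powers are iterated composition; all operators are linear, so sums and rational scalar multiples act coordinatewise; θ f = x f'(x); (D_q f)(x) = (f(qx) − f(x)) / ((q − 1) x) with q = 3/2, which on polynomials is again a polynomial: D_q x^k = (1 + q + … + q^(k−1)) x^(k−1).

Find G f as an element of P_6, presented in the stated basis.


the result is g(x) = -(325/2)x^3 + (513/8)x^2

θ f = -20x^4 + (27/2)x^3
D_q θ f = -(325/2)x^3 + (513/8)x^2


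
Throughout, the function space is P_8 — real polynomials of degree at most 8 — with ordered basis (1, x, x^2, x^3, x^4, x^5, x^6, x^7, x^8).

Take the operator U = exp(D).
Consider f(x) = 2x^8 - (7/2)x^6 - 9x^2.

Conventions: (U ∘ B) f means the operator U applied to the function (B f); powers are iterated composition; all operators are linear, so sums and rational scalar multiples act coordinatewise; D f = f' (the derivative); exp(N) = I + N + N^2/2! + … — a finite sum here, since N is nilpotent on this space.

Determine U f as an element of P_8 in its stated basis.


order-1 term: 16x^7 - 21x^5 - 18x
order-2 term: 56x^6 - (105/2)x^4 - 9
order-3 term: 112x^5 - 70x^3
order-4 term: 140x^4 - (105/2)x^2
order-5 term: 112x^3 - 21x
order-6 term: 56x^2 - 7/2
order-7 term: 16x
order-8 term: 2
the series for exp(D) f terminates at order 8
exp(D) f = 2x^8 + 16x^7 + (105/2)x^6 + 91x^5 + (175/2)x^4 + 42x^3 - (11/2)x^2 - 23x - 21/2

the result is g(x) = 2x^8 + 16x^7 + (105/2)x^6 + 91x^5 + (175/2)x^4 + 42x^3 - (11/2)x^2 - 23x - 21/2


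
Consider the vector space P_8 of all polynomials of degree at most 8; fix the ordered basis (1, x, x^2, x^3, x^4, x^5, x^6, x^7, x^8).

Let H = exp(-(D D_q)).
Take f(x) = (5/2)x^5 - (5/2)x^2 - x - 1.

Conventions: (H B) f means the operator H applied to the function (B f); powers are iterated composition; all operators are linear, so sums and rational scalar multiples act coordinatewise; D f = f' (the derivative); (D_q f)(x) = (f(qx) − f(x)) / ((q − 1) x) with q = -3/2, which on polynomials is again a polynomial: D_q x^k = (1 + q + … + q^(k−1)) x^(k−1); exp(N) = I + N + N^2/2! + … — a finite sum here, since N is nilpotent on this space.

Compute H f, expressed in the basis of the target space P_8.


g(x) = (5/2)x^5 - (275/8)x^3 - (5/2)x^2 + (1893/32)x - 9/4

order-1 term: -(275/8)x^3 - 5/4
order-2 term: (1925/32)x
the series for exp(-(D D_q)) f terminates at order 2
exp(-(D D_q)) f = (5/2)x^5 - (275/8)x^3 - (5/2)x^2 + (1893/32)x - 9/4


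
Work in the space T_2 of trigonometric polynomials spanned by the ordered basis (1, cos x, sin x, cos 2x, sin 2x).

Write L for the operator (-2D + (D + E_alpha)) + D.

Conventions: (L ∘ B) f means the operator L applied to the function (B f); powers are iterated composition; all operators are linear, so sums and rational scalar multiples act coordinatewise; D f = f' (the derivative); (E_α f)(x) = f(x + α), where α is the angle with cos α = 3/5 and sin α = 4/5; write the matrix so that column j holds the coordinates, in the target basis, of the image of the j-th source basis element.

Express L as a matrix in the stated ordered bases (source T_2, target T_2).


the matrix is [[1, 0, 0, 0, 0]; [0, 3/5, 4/5, 0, 0]; [0, -4/5, 3/5, 0, 0]; [0, 0, 0, -7/25, 24/25]; [0, 0, 0, -24/25, -7/25]] (rows listed top to bottom)

image of 1: 1
image of cos x: (3/5)cos x - (4/5)sin x
image of sin x: (4/5)cos x + (3/5)sin x
image of cos 2x: -(7/25)cos 2x - (24/25)sin 2x
image of sin 2x: (24/25)cos 2x - (7/25)sin 2x
each image's coordinates form column j of the matrix


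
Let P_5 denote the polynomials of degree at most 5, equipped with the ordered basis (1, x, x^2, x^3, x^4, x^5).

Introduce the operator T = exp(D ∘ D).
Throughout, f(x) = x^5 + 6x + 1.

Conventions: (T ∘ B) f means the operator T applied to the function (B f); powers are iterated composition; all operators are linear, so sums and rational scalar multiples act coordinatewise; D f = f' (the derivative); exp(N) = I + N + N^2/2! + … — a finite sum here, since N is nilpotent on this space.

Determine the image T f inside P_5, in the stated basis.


order-1 term: 20x^3
order-2 term: 60x
the series for exp(D ∘ D) f terminates at order 2
exp(D ∘ D) f = x^5 + 20x^3 + 66x + 1

the result is g(x) = x^5 + 20x^3 + 66x + 1


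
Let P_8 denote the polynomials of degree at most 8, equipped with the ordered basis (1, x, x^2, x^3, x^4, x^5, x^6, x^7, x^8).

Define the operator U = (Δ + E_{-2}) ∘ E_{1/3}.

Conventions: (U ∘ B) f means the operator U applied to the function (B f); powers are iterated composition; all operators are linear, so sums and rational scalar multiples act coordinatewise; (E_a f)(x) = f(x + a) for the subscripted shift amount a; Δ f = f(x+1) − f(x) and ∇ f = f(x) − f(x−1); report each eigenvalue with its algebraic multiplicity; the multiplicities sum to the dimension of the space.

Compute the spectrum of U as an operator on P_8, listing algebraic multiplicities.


image of 1: 1
image of x: x - 2/3
image of x^2: x^2 - (4/3)x + 40/9
image of x^3: x^3 - 2x^2 + (40/3)x - 62/27
image of x^4: x^4 - (8/3)x^3 + (80/3)x^2 - (248/27)x + 880/81
image of x^5: x^5 - (10/3)x^4 + (400/9)x^3 - (620/27)x^2 + (4400/81)x - 2102/243
image of x^6: x^6 - 4x^5 + (200/3)x^4 - (1240/27)x^3 + (4400/27)x^2 - (4204/81)x + 19720/729
image of x^7: x^7 - (14/3)x^6 + (280/3)x^5 - (2170/27)x^4 + (30800/81)x^3 - (14714/81)x^2 + (138040/729)x - 61742/2187
image of x^8: x^8 - (16/3)x^7 + (1120/9)x^6 - (3472/27)x^5 + (61600/81)x^4 - (117712/243)x^3 + (552160/729)x^2 - (493936/2187)x + 456160/6561
the matrix is upper triangular; its diagonal is (1, 1, 1, 1, 1, 1, 1, 1, 1)
for a triangular matrix the eigenvalues are the diagonal entries, with algebraic multiplicity their repetition count

λ = 1 (multiplicity 9)


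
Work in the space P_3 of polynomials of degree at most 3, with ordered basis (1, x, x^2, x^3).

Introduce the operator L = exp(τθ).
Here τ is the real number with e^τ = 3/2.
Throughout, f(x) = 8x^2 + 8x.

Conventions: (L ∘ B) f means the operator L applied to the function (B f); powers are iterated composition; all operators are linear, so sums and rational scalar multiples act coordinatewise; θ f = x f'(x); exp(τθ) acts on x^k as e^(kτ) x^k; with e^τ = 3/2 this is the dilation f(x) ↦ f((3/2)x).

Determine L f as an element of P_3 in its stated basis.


the image equals g(x) = 18x^2 + 12x

exp(τθ) x^k = e^(kτ) x^k; with e^τ = 3/2 this sends x^k to (3/2)^k x^k
x ↦ 3/2 x
x^2 ↦ 9/4 x^2
applying this coordinatewise to f: exp(τθ) f = 18x^2 + 12x


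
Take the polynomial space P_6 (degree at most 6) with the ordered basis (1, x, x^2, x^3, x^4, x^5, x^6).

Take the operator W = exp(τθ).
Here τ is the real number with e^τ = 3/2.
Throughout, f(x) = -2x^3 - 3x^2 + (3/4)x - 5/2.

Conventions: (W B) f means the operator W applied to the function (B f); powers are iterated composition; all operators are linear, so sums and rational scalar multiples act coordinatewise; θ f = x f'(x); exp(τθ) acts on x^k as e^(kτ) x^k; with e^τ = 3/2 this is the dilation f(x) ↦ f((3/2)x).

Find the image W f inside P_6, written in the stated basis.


g(x) = -(27/4)x^3 - (27/4)x^2 + (9/8)x - 5/2

exp(τθ) x^k = e^(kτ) x^k; with e^τ = 3/2 this sends x^k to (3/2)^k x^k
x ↦ 3/2 x
x^2 ↦ 9/4 x^2
x^3 ↦ 27/8 x^3
applying this coordinatewise to f: exp(τθ) f = -(27/4)x^3 - (27/4)x^2 + (9/8)x - 5/2


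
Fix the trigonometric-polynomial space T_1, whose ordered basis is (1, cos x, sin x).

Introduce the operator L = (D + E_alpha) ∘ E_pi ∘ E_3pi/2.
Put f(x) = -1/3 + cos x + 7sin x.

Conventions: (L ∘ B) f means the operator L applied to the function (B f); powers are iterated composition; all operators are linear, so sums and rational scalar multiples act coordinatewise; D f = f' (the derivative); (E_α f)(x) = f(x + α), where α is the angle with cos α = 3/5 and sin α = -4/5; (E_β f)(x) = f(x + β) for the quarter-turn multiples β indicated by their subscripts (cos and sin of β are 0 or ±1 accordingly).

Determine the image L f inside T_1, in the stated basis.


the image equals g(x) = -1/3 + 4cos x - 2sin x

E_3pi/2 f = -1/3 - 7cos x + sin x
E_pi E_3pi/2 f = -1/3 + 7cos x - sin x
D (E_pi ∘ E_3pi/2) f = -cos x - 7sin x
E_alpha (E_pi ∘ E_3pi/2) f = -1/3 + 5cos x + 5sin x
(D + E_alpha) (E_pi ∘ E_3pi/2) f = -1/3 + 4cos x - 2sin x


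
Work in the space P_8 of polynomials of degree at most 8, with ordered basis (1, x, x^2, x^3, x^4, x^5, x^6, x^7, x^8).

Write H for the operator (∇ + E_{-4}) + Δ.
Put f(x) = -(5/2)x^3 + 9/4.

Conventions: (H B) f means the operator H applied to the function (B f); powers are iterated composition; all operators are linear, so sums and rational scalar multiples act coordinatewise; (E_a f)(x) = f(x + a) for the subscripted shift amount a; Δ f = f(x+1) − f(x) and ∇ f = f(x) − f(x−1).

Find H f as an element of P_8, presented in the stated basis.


∇ f = -(15/2)x^2 + (15/2)x - 5/2
E_{-4} f = -(5/2)x^3 + 30x^2 - 120x + 649/4
(∇ + E_{-4}) f = -(5/2)x^3 + (45/2)x^2 - (225/2)x + 639/4
Δ f = -(15/2)x^2 - (15/2)x - 5/2
((∇ + E_{-4}) + Δ) f = -(5/2)x^3 + 15x^2 - 120x + 629/4

the image equals g(x) = -(5/2)x^3 + 15x^2 - 120x + 629/4
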